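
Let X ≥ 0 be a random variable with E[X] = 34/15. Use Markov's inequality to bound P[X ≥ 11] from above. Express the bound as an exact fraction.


μ = E[X] = 34/15, a = 11.
Markov: P[X ≥ 11] ≤ μ/a = (34/15)/11 = 34/165.
Numerically: ≈ 0.2061.
(Since a = 11 > μ = 2.2667, the bound 34/165 is < 1 and informative.)

P[X ≥ 11] ≤ 34/165 ≈ 0.2061.


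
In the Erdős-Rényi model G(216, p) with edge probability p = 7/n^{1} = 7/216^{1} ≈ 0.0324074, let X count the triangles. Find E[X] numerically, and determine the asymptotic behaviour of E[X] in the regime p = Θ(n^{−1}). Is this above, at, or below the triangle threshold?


Number of potential triangles: C(216, 3) = 1656360.
Each occurs with probability p³ ≈ (0.0324074)³ ≈ 3.40355573e-05.
By linearity: E[X] = C(216, 3)·p³ ≈ 1656360 · 3.40355573e-05 ≈ 56.375136.
Here α = 1, so p = 7/n is exactly at the triangle threshold p ~ 1/n. Asymptotically E[X] → c³/6 = 7³/6 = 343/6 ≈ 57.166667, a bounded constant. In this regime the triangle count is asymptotically Poisson(c³/6).

E[X] ≈ 56.375136; in regime p = Θ(1/n^{1}) E[X] stays bounded (at the triangle threshold p ~ 1/n).


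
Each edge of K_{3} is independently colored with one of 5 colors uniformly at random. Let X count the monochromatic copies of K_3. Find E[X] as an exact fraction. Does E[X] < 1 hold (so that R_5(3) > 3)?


E[X] = C(3, 3) · 5^{1 − 3} = 1 · 5^{−2} = 1/25.
As a reduced fraction: E[X] = 1/25 ≈ 0.0400.
Is E[X] < 1? YES.
Since E[X] < 1, there exists a 5-coloring of K_{3} with no monochromatic K_3; hence R_5(3) > 3.

E[X] = 1/25 ≈ 0.0400; E[X] < 1, so R_5(3) > 3.


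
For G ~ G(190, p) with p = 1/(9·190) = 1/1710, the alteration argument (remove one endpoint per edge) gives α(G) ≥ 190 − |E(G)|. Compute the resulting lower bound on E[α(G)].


E[|E(G)|] = C(190, 2)·p = 17955 · (1/1710) = 21/2.
E[α(G)] ≥ n − E[|E(G)|] = 190 − 21/2 = 359/2.
Numerically: ≈ 179.50000.
(This is only a lower bound; the true E[α(G)] may be larger.)

E[α(G)] ≥ 359/2 ≈ 179.50000.


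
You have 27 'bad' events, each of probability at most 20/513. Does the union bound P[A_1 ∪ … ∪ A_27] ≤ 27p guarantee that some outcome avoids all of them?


Union bound: P[∪_{i=1}^{27} A_i] ≤ Σ_i P[A_i] ≤ 27·p = 27·(20/513) = 20/19.
Numerically: 20/19 ≈ 1.052632.
Is 20/19 < 1? NO.
Since the bound 20/19 is ≥ 1, the union bound is uninformative here; it does NOT by itself certify existence.

27·p = 20/19 ≈ 1.052632; existence NOT certified by the union bound.


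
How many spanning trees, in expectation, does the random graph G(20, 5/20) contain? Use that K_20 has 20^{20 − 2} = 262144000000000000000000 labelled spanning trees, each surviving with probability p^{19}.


K_20 has 20^{20 − 2} = 262144000000000000000000 labelled spanning trees.
For each such spanning tree H, let X_H = 1 if all 19 edges of H are present in G. Then P[X_H = 1] = p^{19} = (1/4)^{19} = 1/274877906944.
By linearity of expectation: E[X] = Σ_H E[X_H] = 262144000000000000000000 · p^{19} = 262144000000000000000000 · 1/274877906944 = 3814697265625/4.
Numerically: E[X] ≈ 9.53674e+11.

E[X] = 262144000000000000000000 · (1/4)^{19} = 3814697265625/4 ≈ 9.53674e+11.


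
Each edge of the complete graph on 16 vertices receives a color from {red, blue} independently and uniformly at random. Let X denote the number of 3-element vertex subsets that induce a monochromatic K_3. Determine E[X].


Let X = Σ_S X_S over the C(16, 3) = 560 subsets S of size 3, where X_S = 1 if the K_3 on S is monochromatic.
For a fixed S, the K_3 on S has C(3, 2) = 3 edges. P[all 3 edges red] = (1/2)^3, and likewise for blue, so P[monochromatic] = 2·(1/2)^3 = 2^{1 − 3} = 1/4.
By linearity of expectation: E[X] = C(16, 3) · 2^{1 − 3} = 560 · 1/4 = 140.
Numerically: E[X] ≈ 140.0000.

E[X] = C(16,3)·2^(1−C(3,2)) = 140 ≈ 140.0000.


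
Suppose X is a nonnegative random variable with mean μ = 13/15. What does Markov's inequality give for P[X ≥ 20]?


μ = E[X] = 13/15, a = 20.
Markov: P[X ≥ 20] ≤ μ/a = (13/15)/20 = 13/300.
Numerically: ≈ 0.043333.
(Since a = 20 > μ = 0.866667, the bound 13/300 is < 1 and informative.)

P[X ≥ 20] ≤ 13/300 ≈ 0.043333.


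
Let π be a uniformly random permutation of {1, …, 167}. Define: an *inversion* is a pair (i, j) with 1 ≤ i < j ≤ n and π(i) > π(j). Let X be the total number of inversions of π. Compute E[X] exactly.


Write X = Σ X_I over the C(167, 2) = 13861 pairs i < j, with X_I the indicator of one inversion.
There are 13861 indicators.
For each fixed pair i < j, the values π(i) and π(j) are two distinct elements of {1, …, 167} in uniformly random order; by symmetry P[π(i) > π(j)] = 1/2.
By linearity: E[X] = 13861 · (1/2) = C(167, 2) · (1/2) = 13861/2 = 13861/2 ≈ 6930.50000.

E[X] = 13861/2 = 6930.50000.


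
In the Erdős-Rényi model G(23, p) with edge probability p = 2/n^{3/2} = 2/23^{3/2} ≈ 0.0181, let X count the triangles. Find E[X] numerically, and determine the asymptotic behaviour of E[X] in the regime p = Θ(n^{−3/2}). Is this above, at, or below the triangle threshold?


Number of potential triangles: C(23, 3) = 1771.
Each occurs with probability p³ ≈ (0.0181)³ ≈ 5.96094e-06.
By linearity: E[X] = C(23, 3)·p³ ≈ 1771 · 5.96094e-06 ≈ 0.011.
Since α = 3/2 > 1, p = c/n^{3/2} = o(1/n) is below the triangle threshold p ~ 1/n. Asymptotically E[X] ~ (c³/6)·n^{3(1−α)} = (2³/6)·n^{-1.5} → 0, so by Markov's inequality G has no triangles w.h.p.

E[X] ≈ 0.011; in regime p = Θ(1/n^{3/2}) E[X] tends to 0 (below the triangle threshold p ~ 1/n).


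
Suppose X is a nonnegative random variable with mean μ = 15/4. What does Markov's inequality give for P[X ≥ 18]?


μ = E[X] = 15/4, a = 18.
Markov: P[X ≥ 18] ≤ μ/a = (15/4)/18 = 5/24.
Numerically: ≈ 0.2083.
(Since a = 18 > μ = 3.7500, the bound 5/24 is < 1 and informative.)

P[X ≥ 18] ≤ 5/24 ≈ 0.2083.


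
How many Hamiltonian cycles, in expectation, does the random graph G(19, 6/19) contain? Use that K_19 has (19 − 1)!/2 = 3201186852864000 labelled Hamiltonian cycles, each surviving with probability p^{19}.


K_19 has (19 − 1)!/2 = 3201186852864000 labelled Hamiltonian cycles.
For each such Hamiltonian cycle H, let X_H = 1 if all 19 edges of H are present in G. Then P[X_H = 1] = p^{19} = (6/19)^{19} = 609359740010496/1978419655660313589123979.
By linearity of expectation: E[X] = Σ_H E[X_H] = 3201186852864000 · p^{19} = 3201186852864000 · 609359740010496/1978419655660313589123979 = 1950674388386224952567660544000/1978419655660313589123979.
Numerically: E[X] ≈ 9.8598e+05.

E[X] = 3201186852864000 · (6/19)^{19} = 1950674388386224952567660544000/1978419655660313589123979 ≈ 9.8598e+05.


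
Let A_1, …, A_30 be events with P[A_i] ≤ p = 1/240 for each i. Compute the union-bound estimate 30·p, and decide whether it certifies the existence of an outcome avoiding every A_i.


Union bound: P[∪_{i=1}^{30} A_i] ≤ Σ_i P[A_i] ≤ 30·p = 30·(1/240) = 1/8.
Numerically: 1/8 ≈ 0.1250.
Is 1/8 < 1? YES.
Since P[∪ A_i] ≤ 1/8 < 1, the complement has P[∩ A_i^c] ≥ 1 − 1/8 = 7/8 > 0, so some outcome avoids every A_i.

30·p = 1/8 ≈ 0.1250; existence CERTIFIED by the union bound.


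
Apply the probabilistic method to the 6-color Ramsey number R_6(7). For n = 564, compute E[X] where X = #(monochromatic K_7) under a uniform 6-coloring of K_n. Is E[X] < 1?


E[X] = C(564, 7) · 6^{1 − 21} = 3469685994423792 · 6^{−20} = 3469685994423792/3656158440062976.
As a reduced fraction: E[X] = 24095041627943/25389989167104 ≈ 0.9489977.
Is E[X] < 1? YES.
Since E[X] < 1, there exists a 6-coloring of K_{564} with no monochromatic K_7; hence R_6(7) > 564.

E[X] = 24095041627943/25389989167104 ≈ 0.9489977; E[X] < 1, so R_6(7) > 564.


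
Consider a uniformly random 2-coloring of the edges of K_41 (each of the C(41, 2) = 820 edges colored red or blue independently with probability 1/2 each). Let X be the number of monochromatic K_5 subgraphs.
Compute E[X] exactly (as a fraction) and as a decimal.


Let X = Σ_S X_S over the C(41, 5) = 749398 subsets S of size 5, where X_S = 1 if the K_5 on S is monochromatic.
For a fixed S, the K_5 on S has C(5, 2) = 10 edges. P[all 10 edges red] = (1/2)^10, and likewise for blue, so P[monochromatic] = 2·(1/2)^10 = 2^{1 − 10} = 1/512.
Summing: E[X] = C(41, 5) · 2^{1 − 10} = 749398 · 1/512 = 374699/256.
Numerically: E[X] ≈ 1463.667969.

E[X] = C(41,5)·2^(1−C(5,2)) = 374699/256 ≈ 1463.667969.


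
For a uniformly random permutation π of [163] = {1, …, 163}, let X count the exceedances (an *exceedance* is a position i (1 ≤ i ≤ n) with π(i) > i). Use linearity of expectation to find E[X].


Write X = Σ_{i=1}^{163} X_i, where X_i = 1_{π(i) > i}.
For each fixed i, π(i) is uniform over {1, …, 163} (marginal of a uniform permutation), so P[π(i) > i] = (n − i)/n. Summing: Σ_{i=1}^{163} (n − i)/n = (0 + 1 + … + 162)/163 = 163(163 − 1)/(2·163) = (163 − 1)/2.
Hence E[X] = Σ_{i=1}^{163} (163 − i)/163 = 81 ≈ 81.000.

E[X] = 81 = 81.000.


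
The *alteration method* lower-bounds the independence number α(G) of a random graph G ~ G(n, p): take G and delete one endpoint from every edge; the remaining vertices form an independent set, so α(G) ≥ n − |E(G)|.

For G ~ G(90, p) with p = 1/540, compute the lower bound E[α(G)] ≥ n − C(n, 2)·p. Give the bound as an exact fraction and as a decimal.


E[|E(G)|] = C(90, 2)·p = 4005 · (1/540) = 89/12.
E[α(G)] ≥ n − E[|E(G)|] = 90 − 89/12 = 991/12.
Numerically: ≈ 82.58333.
(This is only a lower bound; the true E[α(G)] may be larger.)

E[α(G)] ≥ 991/12 ≈ 82.58333.


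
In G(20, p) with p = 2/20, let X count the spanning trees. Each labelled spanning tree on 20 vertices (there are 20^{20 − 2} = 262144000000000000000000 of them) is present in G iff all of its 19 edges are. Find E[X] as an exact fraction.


K_20 has 20^{20 − 2} = 262144000000000000000000 labelled spanning trees.
For each such spanning tree H, let X_H = 1 if all 19 edges of H are present in G. Then P[X_H = 1] = p^{19} = (1/10)^{19} = 1/10000000000000000000.
Summing the indicators: E[X] = Σ_H E[X_H] = 262144000000000000000000 · p^{19} = 262144000000000000000000 · 1/10000000000000000000 = 131072/5.
Numerically: E[X] ≈ 26214.

E[X] = 262144000000000000000000 · (1/10)^{19} = 131072/5 ≈ 26214.


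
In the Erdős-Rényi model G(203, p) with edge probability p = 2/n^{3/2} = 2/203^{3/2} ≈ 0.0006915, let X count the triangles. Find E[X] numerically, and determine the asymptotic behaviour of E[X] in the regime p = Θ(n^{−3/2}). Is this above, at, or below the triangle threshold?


Number of potential triangles: C(203, 3) = 1373701.
Each occurs with probability p³ ≈ (0.0006915)³ ≈ 3.306418e-10.
By linearity: E[X] = C(203, 3)·p³ ≈ 1373701 · 3.306418e-10 ≈ 0.0005.
Since α = 3/2 > 1, p = c/n^{3/2} = o(1/n) is below the triangle threshold p ~ 1/n. Asymptotically E[X] ~ (c³/6)·n^{3(1−α)} = (2³/6)·n^{-1.5} → 0, so by Markov's inequality G has no triangles w.h.p.

E[X] ≈ 0.0005; in regime p = Θ(1/n^{3/2}) E[X] tends to 0 (below the triangle threshold p ~ 1/n).


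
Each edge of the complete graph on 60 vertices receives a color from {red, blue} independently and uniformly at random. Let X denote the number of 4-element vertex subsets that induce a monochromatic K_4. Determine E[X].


Let X = Σ_S X_S over the C(60, 4) = 487635 subsets S of size 4, where X_S = 1 if the K_4 on S is monochromatic.
For a fixed S, the K_4 on S has C(4, 2) = 6 edges. P[all 6 edges red] = (1/2)^6, and likewise for blue, so P[monochromatic] = 2·(1/2)^6 = 2^{1 − 6} = 1/32.
By linearity of expectation: E[X] = C(60, 4) · 2^{1 − 6} = 487635 · 1/32 = 487635/32.
Numerically: E[X] ≈ 15238.593750.

E[X] = C(60,4)·2^(1−C(4,2)) = 487635/32 ≈ 15238.593750.


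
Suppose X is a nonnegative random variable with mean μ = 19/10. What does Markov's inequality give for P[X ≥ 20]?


μ = E[X] = 19/10, a = 20.
Markov: P[X ≥ 20] ≤ μ/a = (19/10)/20 = 19/200.
Numerically: ≈ 0.0950.
(Since a = 20 > μ = 1.9000, the bound 19/200 is < 1 and informative.)

P[X ≥ 20] ≤ 19/200 ≈ 0.0950.


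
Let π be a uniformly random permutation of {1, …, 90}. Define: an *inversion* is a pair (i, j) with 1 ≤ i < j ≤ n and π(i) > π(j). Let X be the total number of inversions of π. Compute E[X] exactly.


Write X = Σ X_I over the C(90, 2) = 4005 pairs i < j, with X_I the indicator of one inversion.
There are 4005 indicators.
For each fixed pair i < j, the values π(i) and π(j) are two distinct elements of {1, …, 90} in uniformly random order; by symmetry P[π(i) > π(j)] = 1/2.
By linearity: E[X] = 4005 · (1/2) = C(90, 2) · (1/2) = 4005/2 = 4005/2 ≈ 2002.5000.

E[X] = 4005/2 = 2002.5000.


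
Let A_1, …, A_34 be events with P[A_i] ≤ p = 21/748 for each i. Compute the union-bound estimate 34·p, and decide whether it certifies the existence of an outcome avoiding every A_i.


Union bound: P[∪_{i=1}^{34} A_i] ≤ Σ_i P[A_i] ≤ 34·p = 34·(21/748) = 21/22.
Numerically: 21/22 ≈ 0.955.
Is 21/22 < 1? YES.
Since P[∪ A_i] ≤ 21/22 < 1, the complement has P[∩ A_i^c] ≥ 1 − 21/22 = 1/22 > 0, so some outcome avoids every A_i.

34·p = 21/22 ≈ 0.955; existence CERTIFIED by the union bound.


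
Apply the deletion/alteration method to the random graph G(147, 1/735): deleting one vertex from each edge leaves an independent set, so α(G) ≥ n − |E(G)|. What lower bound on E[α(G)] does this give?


E[|E(G)|] = C(147, 2)·p = 10731 · (1/735) = 73/5.
E[α(G)] ≥ n − E[|E(G)|] = 147 − 73/5 = 662/5.
Numerically: ≈ 132.4000.
(This is only a lower bound; the true E[α(G)] may be larger.)

E[α(G)] ≥ 662/5 ≈ 132.4000.


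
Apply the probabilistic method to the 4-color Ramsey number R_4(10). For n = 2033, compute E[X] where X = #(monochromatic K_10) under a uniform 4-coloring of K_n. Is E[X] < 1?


E[X] = C(2033, 10) · 4^{1 − 45} = 325074373196988390113235240 · 4^{−44} = 325074373196988390113235240/309485009821345068724781056.
As a reduced fraction: E[X] = 40634296649623548764154405/38685626227668133590597632 ≈ 1.05037.
Is E[X] < 1? NO.
Since E[X] ≥ 1, the first-moment bound is inconclusive at n = 2033; it does NOT by itself certify R_4(10) > 2033.

E[X] = 40634296649623548764154405/38685626227668133590597632 ≈ 1.05037; E[X] ≥ 1; first-moment method inconclusive here.


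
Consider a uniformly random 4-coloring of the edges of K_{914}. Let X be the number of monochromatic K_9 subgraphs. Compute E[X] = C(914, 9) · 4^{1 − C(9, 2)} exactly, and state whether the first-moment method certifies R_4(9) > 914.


E[X] = C(914, 9) · 4^{1 − 36} = 1179217089587653905932 · 4^{−35} = 1179217089587653905932/1180591620717411303424.
As a reduced fraction: E[X] = 294804272396913476483/295147905179352825856 ≈ 0.998836.
Is E[X] < 1? YES.
Since E[X] < 1, there exists a 4-coloring of K_{914} with no monochromatic K_9; hence R_4(9) > 914.

E[X] = 294804272396913476483/295147905179352825856 ≈ 0.998836; E[X] < 1, so R_4(9) > 914.


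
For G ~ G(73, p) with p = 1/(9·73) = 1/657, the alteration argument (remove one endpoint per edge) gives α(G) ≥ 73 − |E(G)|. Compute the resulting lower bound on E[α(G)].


E[|E(G)|] = C(73, 2)·p = 2628 · (1/657) = 4.
E[α(G)] ≥ n − E[|E(G)|] = 73 − 4 = 69.
Numerically: ≈ 69.000.
(This is only a lower bound; the true E[α(G)] may be larger.)

E[α(G)] ≥ 69 ≈ 69.000.


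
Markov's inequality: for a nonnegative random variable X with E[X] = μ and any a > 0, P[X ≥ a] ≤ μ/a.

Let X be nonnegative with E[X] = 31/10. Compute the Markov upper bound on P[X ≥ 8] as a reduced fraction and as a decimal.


μ = E[X] = 31/10, a = 8.
Markov: P[X ≥ 8] ≤ μ/a = (31/10)/8 = 31/80.
Numerically: ≈ 0.387500.
(Since a = 8 > μ = 3.100000, the bound 31/80 is < 1 and informative.)

P[X ≥ 8] ≤ 31/80 ≈ 0.387500.


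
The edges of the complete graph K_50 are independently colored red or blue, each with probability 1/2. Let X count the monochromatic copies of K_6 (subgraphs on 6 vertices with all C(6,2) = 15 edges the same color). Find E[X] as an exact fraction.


Let X = Σ_S X_S over the C(50, 6) = 15890700 subsets S of size 6, where X_S = 1 if the K_6 on S is monochromatic.
For a fixed S, the K_6 on S has C(6, 2) = 15 edges. P[all 15 edges red] = (1/2)^15, and likewise for blue, so P[monochromatic] = 2·(1/2)^15 = 2^{1 − 15} = 1/16384.
By linearity of expectation: E[X] = C(50, 6) · 2^{1 − 15} = 15890700 · 1/16384 = 3972675/4096.
Numerically: E[X] ≈ 969.8914.

E[X] = C(50,6)·2^(1−C(6,2)) = 3972675/4096 ≈ 969.8914.


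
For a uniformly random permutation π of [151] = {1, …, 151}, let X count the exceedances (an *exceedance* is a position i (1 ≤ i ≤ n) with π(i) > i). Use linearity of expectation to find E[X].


Write X = Σ_{i=1}^{151} X_i, where X_i = 1_{π(i) > i}.
For each fixed i, π(i) is uniform over {1, …, 151} (marginal of a uniform permutation), so P[π(i) > i] = (n − i)/n. Summing: Σ_{i=1}^{151} (n − i)/n = (0 + 1 + … + 150)/151 = 151(151 − 1)/(2·151) = (151 − 1)/2.
Hence E[X] = Σ_{i=1}^{151} (151 − i)/151 = 75 ≈ 75.000.

E[X] = 75 = 75.000.


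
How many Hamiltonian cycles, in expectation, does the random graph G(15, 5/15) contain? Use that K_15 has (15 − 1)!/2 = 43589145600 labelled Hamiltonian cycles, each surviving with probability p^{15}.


K_15 has (15 − 1)!/2 = 43589145600 labelled Hamiltonian cycles.
For each such Hamiltonian cycle H, let X_H = 1 if all 15 edges of H are present in G. Then P[X_H = 1] = p^{15} = (1/3)^{15} = 1/14348907.
By linearity: E[X] = Σ_H E[X_H] = 43589145600 · p^{15} = 43589145600 · 1/14348907 = 179379200/59049.
Numerically: E[X] ≈ 3038.

E[X] = 43589145600 · (1/3)^{15} = 179379200/59049 ≈ 3038.


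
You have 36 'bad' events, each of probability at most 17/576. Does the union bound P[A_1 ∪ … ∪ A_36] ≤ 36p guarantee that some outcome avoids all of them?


Union bound: P[∪_{i=1}^{36} A_i] ≤ Σ_i P[A_i] ≤ 36·p = 36·(17/576) = 17/16.
Numerically: 17/16 ≈ 1.062500.
Is 17/16 < 1? NO.
Since the bound 17/16 is ≥ 1, the union bound is uninformative here; it does NOT by itself certify existence.

36·p = 17/16 ≈ 1.062500; existence NOT certified by the union bound.


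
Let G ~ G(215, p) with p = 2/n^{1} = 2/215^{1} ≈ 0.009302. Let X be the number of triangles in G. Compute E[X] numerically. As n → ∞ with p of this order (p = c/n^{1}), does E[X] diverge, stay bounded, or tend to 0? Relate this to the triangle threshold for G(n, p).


Number of potential triangles: C(215, 3) = 1633355.
Each occurs with probability p³ ≈ (0.009302)³ ≈ 8.049606e-07.
By linearity: E[X] = C(215, 3)·p³ ≈ 1633355 · 8.049606e-07 ≈ 1.3148.
Here α = 1, so p = 2/n is exactly at the triangle threshold p ~ 1/n. Asymptotically E[X] → c³/6 = 2³/6 = 4/3 ≈ 1.3333, a bounded constant. In this regime the triangle count is asymptotically Poisson(c³/6).

E[X] ≈ 1.3148; in regime p = Θ(1/n^{1}) E[X] stays bounded (at the triangle threshold p ~ 1/n).


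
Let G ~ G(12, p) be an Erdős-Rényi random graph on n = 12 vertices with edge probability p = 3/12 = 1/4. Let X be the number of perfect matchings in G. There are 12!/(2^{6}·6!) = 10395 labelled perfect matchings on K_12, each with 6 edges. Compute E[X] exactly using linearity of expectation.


K_12 has 12!/(2^{6}·6!) = 10395 labelled perfect matchings.
For each such perfect matching H, let X_H = 1 if all 6 edges of H are present in G. Then P[X_H = 1] = p^{6} = (1/4)^{6} = 1/4096.
By linearity: E[X] = Σ_H E[X_H] = 10395 · p^{6} = 10395 · 1/4096 = 10395/4096.
Numerically: E[X] ≈ 2.53784.

E[X] = 10395 · (1/4)^{6} = 10395/4096 ≈ 2.53784.


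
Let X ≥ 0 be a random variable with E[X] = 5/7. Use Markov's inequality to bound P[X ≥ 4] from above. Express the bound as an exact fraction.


μ = E[X] = 5/7, a = 4.
Markov: P[X ≥ 4] ≤ μ/a = (5/7)/4 = 5/28.
Numerically: ≈ 0.179.
(Since a = 4 > μ = 0.714, the bound 5/28 is < 1 and informative.)

P[X ≥ 4] ≤ 5/28 ≈ 0.179.


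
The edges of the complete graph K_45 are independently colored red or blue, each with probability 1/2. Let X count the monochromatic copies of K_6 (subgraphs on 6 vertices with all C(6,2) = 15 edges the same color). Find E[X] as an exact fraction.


Let X = Σ_S X_S over the C(45, 6) = 8145060 subsets S of size 6, where X_S = 1 if the K_6 on S is monochromatic.
For a fixed S, the K_6 on S has C(6, 2) = 15 edges. P[all 15 edges red] = (1/2)^15, and likewise for blue, so P[monochromatic] = 2·(1/2)^15 = 2^{1 − 15} = 1/16384.
Summing: E[X] = C(45, 6) · 2^{1 − 15} = 8145060 · 1/16384 = 2036265/4096.
Numerically: E[X] ≈ 497.135.

E[X] = C(45,6)·2^(1−C(6,2)) = 2036265/4096 ≈ 497.135.


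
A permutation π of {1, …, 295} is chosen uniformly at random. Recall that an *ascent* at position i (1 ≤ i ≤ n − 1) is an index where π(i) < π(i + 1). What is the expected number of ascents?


Write X = Σ X_I over i = 1, …, 294, with X_I the indicator of one ascent.
There are 294 indicators.
For each fixed i, the pair (π(i), π(i+1)) is a uniformly random ordered pair of distinct values from {1, …, 295}; by symmetry P[π(i) < π(i+1)] = 1/2.
By linearity: E[X] = 294 · (1/2) = (295 − 1) · (1/2) = 147 ≈ 147.000.

E[X] = 147 = 147.000.


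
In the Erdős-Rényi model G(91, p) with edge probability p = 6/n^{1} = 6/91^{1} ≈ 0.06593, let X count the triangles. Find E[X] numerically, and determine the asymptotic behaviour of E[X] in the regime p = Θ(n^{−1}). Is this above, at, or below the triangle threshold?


Number of potential triangles: C(91, 3) = 121485.
Each occurs with probability p³ ≈ (0.06593)³ ≈ 2.866352e-04.
By linearity: E[X] = C(91, 3)·p³ ≈ 121485 · 2.866352e-04 ≈ 34.8219.
Here α = 1, so p = 6/n is exactly at the triangle threshold p ~ 1/n. Asymptotically E[X] → c³/6 = 6³/6 = 36 ≈ 36.0000, a bounded constant. In this regime the triangle count is asymptotically Poisson(c³/6).

E[X] ≈ 34.8219; in regime p = Θ(1/n^{1}) E[X] stays bounded (at the triangle threshold p ~ 1/n).


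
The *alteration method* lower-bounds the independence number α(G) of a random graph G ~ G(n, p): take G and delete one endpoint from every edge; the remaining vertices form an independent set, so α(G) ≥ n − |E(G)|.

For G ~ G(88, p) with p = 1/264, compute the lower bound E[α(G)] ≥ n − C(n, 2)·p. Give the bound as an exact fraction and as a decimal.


E[|E(G)|] = C(88, 2)·p = 3828 · (1/264) = 29/2.
E[α(G)] ≥ n − E[|E(G)|] = 88 − 29/2 = 147/2.
Numerically: ≈ 73.50000.
(This is only a lower bound; the true E[α(G)] may be larger.)

E[α(G)] ≥ 147/2 ≈ 73.50000.


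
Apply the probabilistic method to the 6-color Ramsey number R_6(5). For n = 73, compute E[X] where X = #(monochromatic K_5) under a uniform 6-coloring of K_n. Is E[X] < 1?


E[X] = C(73, 5) · 6^{1 − 10} = 15020334 · 6^{−9} = 15020334/10077696.
As a reduced fraction: E[X] = 834463/559872 ≈ 1.490453.
Is E[X] < 1? NO.
Since E[X] ≥ 1, the first-moment bound is inconclusive at n = 73; it does NOT by itself certify R_6(5) > 73.

E[X] = 834463/559872 ≈ 1.490453; E[X] ≥ 1; first-moment method inconclusive here.


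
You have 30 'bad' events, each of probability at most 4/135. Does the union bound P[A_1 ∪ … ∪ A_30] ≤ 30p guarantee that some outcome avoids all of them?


Union bound: P[∪_{i=1}^{30} A_i] ≤ Σ_i P[A_i] ≤ 30·p = 30·(4/135) = 8/9.
Numerically: 8/9 ≈ 0.8888889.
Is 8/9 < 1? YES.
Since P[∪ A_i] ≤ 8/9 < 1, the complement has P[∩ A_i^c] ≥ 1 − 8/9 = 1/9 > 0, so some outcome avoids every A_i.

30·p = 8/9 ≈ 0.8888889; existence CERTIFIED by the union bound.


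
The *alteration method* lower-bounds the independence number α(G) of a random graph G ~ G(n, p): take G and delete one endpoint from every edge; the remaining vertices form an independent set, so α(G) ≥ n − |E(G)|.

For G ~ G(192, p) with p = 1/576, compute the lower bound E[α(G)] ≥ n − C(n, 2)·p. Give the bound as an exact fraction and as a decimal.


E[|E(G)|] = C(192, 2)·p = 18336 · (1/576) = 191/6.
E[α(G)] ≥ n − E[|E(G)|] = 192 − 191/6 = 961/6.
Numerically: ≈ 160.166667.
(This is only a lower bound; the true E[α(G)] may be larger.)

E[α(G)] ≥ 961/6 ≈ 160.166667.


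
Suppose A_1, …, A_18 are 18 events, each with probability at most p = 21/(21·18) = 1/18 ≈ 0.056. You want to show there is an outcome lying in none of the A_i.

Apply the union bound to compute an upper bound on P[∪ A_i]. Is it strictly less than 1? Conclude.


Union bound: P[∪_{i=1}^{18} A_i] ≤ Σ_i P[A_i] ≤ 18·p = 18·(1/18) = 1.
Numerically: 1 ≈ 1.000.
Is 1 < 1? NO.
Since the bound 1 is ≥ 1, the union bound is uninformative here; it does NOT by itself certify existence.

18·p = 1 ≈ 1.000; existence NOT certified by the union bound.


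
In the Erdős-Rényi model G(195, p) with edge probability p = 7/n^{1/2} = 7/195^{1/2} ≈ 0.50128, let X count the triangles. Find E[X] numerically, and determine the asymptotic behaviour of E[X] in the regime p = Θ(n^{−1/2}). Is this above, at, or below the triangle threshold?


Number of potential triangles: C(195, 3) = 1216865.
Each occurs with probability p³ ≈ (0.50128)³ ≈ 1.25962770e-01.
By linearity: E[X] = C(195, 3)·p³ ≈ 1216865 · 1.25962770e-01 ≈ 153279.686300.
Since α = 1/2 < 1, p = c/n^{1/2} ≫ 1/n is above the triangle threshold p ~ 1/n. Asymptotically E[X] ~ (c³/6)·n^{3(1−α)} = (7³/6)·n^{1.5} → ∞; triangles are abundant w.h.p.

E[X] ≈ 153279.686300; in regime p = Θ(1/n^{1/2}) E[X] diverges (above the triangle threshold p ~ 1/n).


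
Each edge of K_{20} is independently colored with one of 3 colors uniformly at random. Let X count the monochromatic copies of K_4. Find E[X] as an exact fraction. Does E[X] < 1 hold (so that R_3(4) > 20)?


E[X] = C(20, 4) · 3^{1 − 6} = 4845 · 3^{−5} = 4845/243.
As a reduced fraction: E[X] = 1615/81 ≈ 19.9383.
Is E[X] < 1? NO.
Since E[X] ≥ 1, the first-moment bound is inconclusive at n = 20; it does NOT by itself certify R_3(4) > 20.

E[X] = 1615/81 ≈ 19.9383; E[X] ≥ 1; first-moment method inconclusive here.


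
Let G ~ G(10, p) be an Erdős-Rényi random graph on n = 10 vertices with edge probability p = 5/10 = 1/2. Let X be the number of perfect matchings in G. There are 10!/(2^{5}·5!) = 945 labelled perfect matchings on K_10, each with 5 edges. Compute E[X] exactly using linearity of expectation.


K_10 has 10!/(2^{5}·5!) = 945 labelled perfect matchings.
For each such perfect matching H, let X_H = 1 if all 5 edges of H are present in G. Then P[X_H = 1] = p^{5} = (1/2)^{5} = 1/32.
By linearity of expectation: E[X] = Σ_H E[X_H] = 945 · p^{5} = 945 · 1/32 = 945/32.
Numerically: E[X] ≈ 29.531.

E[X] = 945 · (1/2)^{5} = 945/32 ≈ 29.531.


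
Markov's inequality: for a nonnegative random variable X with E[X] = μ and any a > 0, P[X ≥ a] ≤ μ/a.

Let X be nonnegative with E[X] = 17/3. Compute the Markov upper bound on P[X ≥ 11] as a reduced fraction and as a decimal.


μ = E[X] = 17/3, a = 11.
Markov: P[X ≥ 11] ≤ μ/a = (17/3)/11 = 17/33.
Numerically: ≈ 0.5152.
(Since a = 11 > μ = 5.6667, the bound 17/33 is < 1 and informative.)

P[X ≥ 11] ≤ 17/33 ≈ 0.5152.


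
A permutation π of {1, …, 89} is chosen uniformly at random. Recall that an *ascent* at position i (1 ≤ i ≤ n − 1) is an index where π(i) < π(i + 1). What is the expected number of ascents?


Write X = Σ X_I over i = 1, …, 88, with X_I the indicator of one ascent.
There are 88 indicators.
For each fixed i, the pair (π(i), π(i+1)) is a uniformly random ordered pair of distinct values from {1, …, 89}; by symmetry P[π(i) < π(i+1)] = 1/2.
By linearity: E[X] = 88 · (1/2) = (89 − 1) · (1/2) = 44 ≈ 44.00000.

E[X] = 44 = 44.00000.


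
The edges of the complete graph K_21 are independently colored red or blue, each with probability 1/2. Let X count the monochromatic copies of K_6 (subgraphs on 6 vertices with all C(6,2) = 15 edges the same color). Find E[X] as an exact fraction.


Let X = Σ_S X_S over the C(21, 6) = 54264 subsets S of size 6, where X_S = 1 if the K_6 on S is monochromatic.
For a fixed S, the K_6 on S has C(6, 2) = 15 edges. P[all 15 edges red] = (1/2)^15, and likewise for blue, so P[monochromatic] = 2·(1/2)^15 = 2^{1 − 15} = 1/16384.
By linearity: E[X] = C(21, 6) · 2^{1 − 15} = 54264 · 1/16384 = 6783/2048.
Numerically: E[X] ≈ 3.312.

E[X] = C(21,6)·2^(1−C(6,2)) = 6783/2048 ≈ 3.312.


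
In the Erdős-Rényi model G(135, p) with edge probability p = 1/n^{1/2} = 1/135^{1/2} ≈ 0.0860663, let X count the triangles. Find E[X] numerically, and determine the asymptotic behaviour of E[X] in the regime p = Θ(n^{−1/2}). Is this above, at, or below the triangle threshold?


Number of potential triangles: C(135, 3) = 400995.
Each occurs with probability p³ ≈ (0.0860663)³ ≈ 6.37528123e-04.
By linearity: E[X] = C(135, 3)·p³ ≈ 400995 · 6.37528123e-04 ≈ 255.645590.
Since α = 1/2 < 1, p = c/n^{1/2} ≫ 1/n is above the triangle threshold p ~ 1/n. Asymptotically E[X] ~ (c³/6)·n^{3(1−α)} = (1³/6)·n^{1.5} → ∞; triangles are abundant w.h.p.

E[X] ≈ 255.645590; in regime p = Θ(1/n^{1/2}) E[X] diverges (above the triangle threshold p ~ 1/n).


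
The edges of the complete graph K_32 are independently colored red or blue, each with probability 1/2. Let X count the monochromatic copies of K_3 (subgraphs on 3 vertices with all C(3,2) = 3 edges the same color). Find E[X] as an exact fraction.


Let X = Σ_S X_S over the C(32, 3) = 4960 subsets S of size 3, where X_S = 1 if the K_3 on S is monochromatic.
For a fixed S, the K_3 on S has C(3, 2) = 3 edges. P[all 3 edges red] = (1/2)^3, and likewise for blue, so P[monochromatic] = 2·(1/2)^3 = 2^{1 − 3} = 1/4.
By linearity of expectation: E[X] = C(32, 3) · 2^{1 − 3} = 4960 · 1/4 = 1240.
Numerically: E[X] ≈ 1240.000000.

E[X] = C(32,3)·2^(1−C(3,2)) = 1240 ≈ 1240.000000.


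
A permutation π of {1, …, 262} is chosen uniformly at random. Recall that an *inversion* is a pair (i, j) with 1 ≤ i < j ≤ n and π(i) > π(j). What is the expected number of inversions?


Write X = Σ X_I over the C(262, 2) = 34191 pairs i < j, with X_I the indicator of one inversion.
There are 34191 indicators.
For each fixed pair i < j, the values π(i) and π(j) are two distinct elements of {1, …, 262} in uniformly random order; by symmetry P[π(i) > π(j)] = 1/2.
By linearity: E[X] = 34191 · (1/2) = C(262, 2) · (1/2) = 34191/2 = 34191/2 ≈ 17095.500.

E[X] = 34191/2 = 17095.500.


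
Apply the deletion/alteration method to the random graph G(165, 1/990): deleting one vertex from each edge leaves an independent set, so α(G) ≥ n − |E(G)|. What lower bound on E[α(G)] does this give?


E[|E(G)|] = C(165, 2)·p = 13530 · (1/990) = 41/3.
E[α(G)] ≥ n − E[|E(G)|] = 165 − 41/3 = 454/3.
Numerically: ≈ 151.333333.
(This is only a lower bound; the true E[α(G)] may be larger.)

E[α(G)] ≥ 454/3 ≈ 151.333333.


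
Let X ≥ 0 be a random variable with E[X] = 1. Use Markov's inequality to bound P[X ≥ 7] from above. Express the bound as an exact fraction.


μ = E[X] = 1, a = 7.
Markov: P[X ≥ 7] ≤ μ/a = (1)/7 = 1/7.
Numerically: ≈ 0.143.
(Since a = 7 > μ = 1.000, the bound 1/7 is < 1 and informative.)

P[X ≥ 7] ≤ 1/7 ≈ 0.143.


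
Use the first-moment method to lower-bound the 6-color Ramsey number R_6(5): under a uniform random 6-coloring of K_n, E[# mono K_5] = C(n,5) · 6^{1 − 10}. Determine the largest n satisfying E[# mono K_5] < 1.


We need C(n, 5) · 6^{1 − 10} < 1, i.e. C(n, 5) < 6^{10 − 1} = 10077696.
Check values of n near the boundary:
  n = 62: C(62, 5) = 6471002; 6471002 < 10077696? YES
  n = 63: C(63, 5) = 7028847; 7028847 < 10077696? YES
  n = 64: C(64, 5) = 7624512; 7624512 < 10077696? YES
  n = 65: C(65, 5) = 8259888; 8259888 < 10077696? YES
  n = 66: C(66, 5) = 8936928; 8936928 < 10077696? YES
  n = 67: C(67, 5) = 9657648; 9657648 < 10077696? YES
  n = 68: C(68, 5) = 10424128; 10424128 < 10077696? NO
The largest n with C(n, 5) < 10077696 is n = 67 (where E[X] = 67067/69984 ≈ 0.95832). Hence R_6(5) > 67, i.e. R_6(5) ≥ 68.

Largest n = 67; hence R_6(5) > 67.


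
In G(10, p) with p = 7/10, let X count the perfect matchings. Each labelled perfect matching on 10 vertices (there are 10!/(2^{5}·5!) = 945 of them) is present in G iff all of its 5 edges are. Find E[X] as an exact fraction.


K_10 has 10!/(2^{5}·5!) = 945 labelled perfect matchings.
For each such perfect matching H, let X_H = 1 if all 5 edges of H are present in G. Then P[X_H = 1] = p^{5} = (7/10)^{5} = 16807/100000.
By linearity: E[X] = Σ_H E[X_H] = 945 · p^{5} = 945 · 16807/100000 = 3176523/20000.
Numerically: E[X] ≈ 159.

E[X] = 945 · (7/10)^{5} = 3176523/20000 ≈ 159.


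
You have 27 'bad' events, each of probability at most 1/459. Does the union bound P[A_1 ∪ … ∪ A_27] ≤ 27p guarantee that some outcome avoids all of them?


Union bound: P[∪_{i=1}^{27} A_i] ≤ Σ_i P[A_i] ≤ 27·p = 27·(1/459) = 1/17.
Numerically: 1/17 ≈ 0.0588.
Is 1/17 < 1? YES.
Since P[∪ A_i] ≤ 1/17 < 1, the complement has P[∩ A_i^c] ≥ 1 − 1/17 = 16/17 > 0, so some outcome avoids every A_i.

27·p = 1/17 ≈ 0.0588; existence CERTIFIED by the union bound.


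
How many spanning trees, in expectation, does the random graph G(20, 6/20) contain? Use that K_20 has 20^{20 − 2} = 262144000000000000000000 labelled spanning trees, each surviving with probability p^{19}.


K_20 has 20^{20 − 2} = 262144000000000000000000 labelled spanning trees.
For each such spanning tree H, let X_H = 1 if all 19 edges of H are present in G. Then P[X_H = 1] = p^{19} = (3/10)^{19} = 1162261467/10000000000000000000.
Summing the indicators: E[X] = Σ_H E[X_H] = 262144000000000000000000 · p^{19} = 262144000000000000000000 · 1162261467/10000000000000000000 = 152339935002624/5.
Numerically: E[X] ≈ 3.0468e+13.

E[X] = 262144000000000000000000 · (3/10)^{19} = 152339935002624/5 ≈ 3.0468e+13.


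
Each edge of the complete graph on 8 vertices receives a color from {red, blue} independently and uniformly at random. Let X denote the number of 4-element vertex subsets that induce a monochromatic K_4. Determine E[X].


Let X = Σ_S X_S over the C(8, 4) = 70 subsets S of size 4, where X_S = 1 if the K_4 on S is monochromatic.
For a fixed S, the K_4 on S has C(4, 2) = 6 edges. P[all 6 edges red] = (1/2)^6, and likewise for blue, so P[monochromatic] = 2·(1/2)^6 = 2^{1 − 6} = 1/32.
By linearity of expectation: E[X] = C(8, 4) · 2^{1 − 6} = 70 · 1/32 = 35/16.
Numerically: E[X] ≈ 2.188.

E[X] = C(8,4)·2^(1−C(4,2)) = 35/16 ≈ 2.188.


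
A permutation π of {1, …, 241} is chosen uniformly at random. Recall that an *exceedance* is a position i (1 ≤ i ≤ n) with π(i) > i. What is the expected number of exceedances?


Write X = Σ_{i=1}^{241} X_i, where X_i = 1_{π(i) > i}.
For each fixed i, π(i) is uniform over {1, …, 241} (marginal of a uniform permutation), so P[π(i) > i] = (n − i)/n. Summing: Σ_{i=1}^{241} (n − i)/n = (0 + 1 + … + 240)/241 = 241(241 − 1)/(2·241) = (241 − 1)/2.
Hence E[X] = Σ_{i=1}^{241} (241 − i)/241 = 120 ≈ 120.0000.

E[X] = 120 = 120.0000.


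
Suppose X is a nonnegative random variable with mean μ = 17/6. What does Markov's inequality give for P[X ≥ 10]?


μ = E[X] = 17/6, a = 10.
Markov: P[X ≥ 10] ≤ μ/a = (17/6)/10 = 17/60.
Numerically: ≈ 0.2833.
(Since a = 10 > μ = 2.8333, the bound 17/60 is < 1 and informative.)

P[X ≥ 10] ≤ 17/60 ≈ 0.2833.


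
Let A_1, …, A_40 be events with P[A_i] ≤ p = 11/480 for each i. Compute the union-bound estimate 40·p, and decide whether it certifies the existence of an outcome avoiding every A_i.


Union bound: P[∪_{i=1}^{40} A_i] ≤ Σ_i P[A_i] ≤ 40·p = 40·(11/480) = 11/12.
Numerically: 11/12 ≈ 0.9167.
Is 11/12 < 1? YES.
Since P[∪ A_i] ≤ 11/12 < 1, the complement has P[∩ A_i^c] ≥ 1 − 11/12 = 1/12 > 0, so some outcome avoids every A_i.

40·p = 11/12 ≈ 0.9167; existence CERTIFIED by the union bound.


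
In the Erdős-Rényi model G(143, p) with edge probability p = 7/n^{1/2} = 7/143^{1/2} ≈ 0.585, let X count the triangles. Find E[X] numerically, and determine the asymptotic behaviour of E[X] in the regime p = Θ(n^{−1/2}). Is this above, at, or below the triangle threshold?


Number of potential triangles: C(143, 3) = 477191.
Each occurs with probability p³ ≈ (0.585)³ ≈ 2.00581e-01.
By linearity: E[X] = C(143, 3)·p³ ≈ 477191 · 2.00581e-01 ≈ 95715.508.
Since α = 1/2 < 1, p = c/n^{1/2} ≫ 1/n is above the triangle threshold p ~ 1/n. Asymptotically E[X] ~ (c³/6)·n^{3(1−α)} = (7³/6)·n^{1.5} → ∞; triangles are abundant w.h.p.

E[X] ≈ 95715.508; in regime p = Θ(1/n^{1/2}) E[X] diverges (above the triangle threshold p ~ 1/n).


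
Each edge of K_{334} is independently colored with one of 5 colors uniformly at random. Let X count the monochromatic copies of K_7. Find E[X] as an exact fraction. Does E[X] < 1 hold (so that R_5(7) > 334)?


E[X] = C(334, 7) · 5^{1 − 21} = 86359460961576 · 5^{−20} = 86359460961576/95367431640625.
As a reduced fraction: E[X] = 86359460961576/95367431640625 ≈ 0.9055.
Is E[X] < 1? YES.
Since E[X] < 1, there exists a 5-coloring of K_{334} with no monochromatic K_7; hence R_5(7) > 334.

E[X] = 86359460961576/95367431640625 ≈ 0.9055; E[X] < 1, so R_5(7) > 334.


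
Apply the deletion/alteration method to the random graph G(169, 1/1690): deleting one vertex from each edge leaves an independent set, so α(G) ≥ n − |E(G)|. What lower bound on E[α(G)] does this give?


E[|E(G)|] = C(169, 2)·p = 14196 · (1/1690) = 42/5.
E[α(G)] ≥ n − E[|E(G)|] = 169 − 42/5 = 803/5.
Numerically: ≈ 160.600.
(This is only a lower bound; the true E[α(G)] may be larger.)

E[α(G)] ≥ 803/5 ≈ 160.600.


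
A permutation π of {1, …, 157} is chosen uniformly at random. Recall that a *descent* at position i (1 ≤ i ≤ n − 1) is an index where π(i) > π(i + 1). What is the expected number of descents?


Write X = Σ X_I over i = 1, …, 156, with X_I the indicator of one descent.
There are 156 indicators.
For each fixed i, the pair (π(i), π(i+1)) is a uniformly random ordered pair of distinct values from {1, …, 157}; by symmetry P[π(i) > π(i+1)] = 1/2.
By linearity: E[X] = 156 · (1/2) = (157 − 1) · (1/2) = 78 ≈ 78.000000.

E[X] = 78 = 78.000000.


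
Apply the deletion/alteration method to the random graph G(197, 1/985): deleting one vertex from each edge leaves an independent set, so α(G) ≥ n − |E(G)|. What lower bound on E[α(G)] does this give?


E[|E(G)|] = C(197, 2)·p = 19306 · (1/985) = 98/5.
E[α(G)] ≥ n − E[|E(G)|] = 197 − 98/5 = 887/5.
Numerically: ≈ 177.4000.
(This is only a lower bound; the true E[α(G)] may be larger.)

E[α(G)] ≥ 887/5 ≈ 177.4000.


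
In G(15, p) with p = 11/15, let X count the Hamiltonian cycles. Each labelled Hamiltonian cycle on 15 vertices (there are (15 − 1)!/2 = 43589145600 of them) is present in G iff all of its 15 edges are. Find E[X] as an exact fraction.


K_15 has (15 − 1)!/2 = 43589145600 labelled Hamiltonian cycles.
For each such Hamiltonian cycle H, let X_H = 1 if all 15 edges of H are present in G. Then P[X_H = 1] = p^{15} = (11/15)^{15} = 4177248169415651/437893890380859375.
By linearity: E[X] = Σ_H E[X_H] = 43589145600 · p^{15} = 43589145600 · 4177248169415651/437893890380859375 = 29972457393249757754368/72081298828125.
Numerically: E[X] ≈ 4.15815e+08.

E[X] = 43589145600 · (11/15)^{15} = 29972457393249757754368/72081298828125 ≈ 4.15815e+08.


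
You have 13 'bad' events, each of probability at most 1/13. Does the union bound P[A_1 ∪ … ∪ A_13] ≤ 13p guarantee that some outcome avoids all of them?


Union bound: P[∪_{i=1}^{13} A_i] ≤ Σ_i P[A_i] ≤ 13·p = 13·(1/13) = 1.
Numerically: 1 ≈ 1.0000.
Is 1 < 1? NO.
Since the bound 1 is ≥ 1, the union bound is uninformative here; it does NOT by itself certify existence.

13·p = 1 ≈ 1.0000; existence NOT certified by the union bound.
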